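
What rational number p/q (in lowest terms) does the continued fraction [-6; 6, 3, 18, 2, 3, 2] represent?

Start with 2.
3 + 1/(2/1) = 3 + 1/2 = 7/2
2 + 1/(7/2) = 2 + 2/7 = 16/7
18 + 1/(16/7) = 18 + 7/16 = 295/16
3 + 1/(295/16) = 3 + 16/295 = 901/295
6 + 1/(901/295) = 6 + 295/901 = 5701/901
-6 + 1/(5701/901) = -6 + 901/5701 = -33305/5701

-33305/5701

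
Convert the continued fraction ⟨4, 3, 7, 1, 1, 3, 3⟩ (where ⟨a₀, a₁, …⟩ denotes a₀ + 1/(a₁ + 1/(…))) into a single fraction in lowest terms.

Starting at the tail and folding back:
Start with 3.
3 + 1/(3/1) = 3 + 1/3 = 10/3
1 + 1/(10/3) = 1 + 3/10 = 13/10
1 + 1/(13/10) = 1 + 10/13 = 23/13
7 + 1/(23/13) = 7 + 13/23 = 174/23
3 + 1/(174/23) = 3 + 23/174 = 545/174
4 + 1/(545/174) = 4 + 174/545 = 2354/545

2354/545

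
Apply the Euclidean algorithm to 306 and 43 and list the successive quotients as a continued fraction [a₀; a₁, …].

Repeatedly divide and take the remainder:
306 ÷ 43 → quotient 7, remainder 5
43 ÷ 5 → quotient 8, remainder 3
5 ÷ 3 → quotient 1, remainder 2
3 ÷ 2 → quotient 1, remainder 1
2 ÷ 1 → quotient 2, remainder 0

[7; 8, 1, 1, 2]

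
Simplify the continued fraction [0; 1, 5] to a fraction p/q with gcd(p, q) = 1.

5/6

Starting at the tail and folding back:
Start with 5.
1 + 1/(5/1) = 1 + 1/5 = 6/5
0 + 1/(6/5) = 0 + 5/6 = 5/6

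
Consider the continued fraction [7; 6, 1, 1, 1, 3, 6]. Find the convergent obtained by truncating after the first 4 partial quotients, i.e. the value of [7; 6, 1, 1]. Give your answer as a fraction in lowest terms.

Work from the innermost term outward:
Start with 1.
1 + 1/(1/1) = 1 + 1/1 = 2/1
6 + 1/(2/1) = 6 + 1/2 = 13/2
7 + 1/(13/2) = 7 + 2/13 = 93/13

93/13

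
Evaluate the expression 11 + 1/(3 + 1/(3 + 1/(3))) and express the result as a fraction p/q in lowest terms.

Build up convergents one term at a time:
a_0 = 11: 11/1
a_1 = 3: 34/3
a_2 = 3: 113/10
a_3 = 3: 373/33

373/33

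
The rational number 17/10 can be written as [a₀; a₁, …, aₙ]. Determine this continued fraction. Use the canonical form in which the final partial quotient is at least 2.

17 ÷ 10 → quotient 1, remainder 7
10 ÷ 7 → quotient 1, remainder 3
7 ÷ 3 → quotient 2, remainder 1
3 ÷ 1 → quotient 3, remainder 0

[1; 1, 2, 3]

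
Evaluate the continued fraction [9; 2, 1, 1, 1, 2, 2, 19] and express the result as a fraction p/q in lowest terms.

Start with 19.
2 + 1/(19/1) = 2 + 1/19 = 39/19
2 + 1/(39/19) = 2 + 19/39 = 97/39
1 + 1/(97/39) = 1 + 39/97 = 136/97
1 + 1/(136/97) = 1 + 97/136 = 233/136
1 + 1/(233/136) = 1 + 136/233 = 369/233
2 + 1/(369/233) = 2 + 233/369 = 971/369
9 + 1/(971/369) = 9 + 369/971 = 9108/971

9108/971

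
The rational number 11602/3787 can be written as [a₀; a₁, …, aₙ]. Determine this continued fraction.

[3; 15, 1, 2, 2, 34]

⌊11602/3787⌋ = 3, remainder 241
⌊3787/241⌋ = 15, remainder 172
⌊241/172⌋ = 1, remainder 69
⌊172/69⌋ = 2, remainder 34
⌊69/34⌋ = 2, remainder 1
⌊34/1⌋ = 34, remainder 0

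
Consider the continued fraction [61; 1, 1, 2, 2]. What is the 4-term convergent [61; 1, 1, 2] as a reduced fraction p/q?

a_0 = 61: 61/1
a_1 = 1: 62/1
a_2 = 1: 123/2
a_3 = 2: 308/5

308/5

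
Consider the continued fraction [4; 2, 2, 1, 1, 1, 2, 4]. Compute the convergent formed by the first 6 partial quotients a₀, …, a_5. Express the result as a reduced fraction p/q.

Use the convergent recurrence hₖ = aₖ·hₖ₋₁ + hₖ₋₂ (and likewise for the denominators kₖ):
a_0 = 4: 4/1
a_1 = 2: 9/2
a_2 = 2: 22/5
a_3 = 1: 31/7
a_4 = 1: 53/12
a_5 = 1: 84/19

84/19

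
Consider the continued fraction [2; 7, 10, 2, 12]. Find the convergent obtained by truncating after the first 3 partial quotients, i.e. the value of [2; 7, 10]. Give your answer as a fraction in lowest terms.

Build up convergents one term at a time:
a_0 = 2: 2/1
a_1 = 7: 15/7
a_2 = 10: 152/71

152/71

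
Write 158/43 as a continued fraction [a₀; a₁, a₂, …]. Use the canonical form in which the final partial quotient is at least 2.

[3; 1, 2, 14]

Apply division with remainder until the remainder is 0:
158 ÷ 43 → quotient 3, remainder 29
43 ÷ 29 → quotient 1, remainder 14
29 ÷ 14 → quotient 2, remainder 1
14 ÷ 1 → quotient 14, remainder 0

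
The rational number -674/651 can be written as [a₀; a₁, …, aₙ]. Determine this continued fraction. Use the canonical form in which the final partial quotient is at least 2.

[-2; 1, 27, 3, 3, 2]

⌊-674/651⌋ = -2, remainder 628
⌊651/628⌋ = 1, remainder 23
⌊628/23⌋ = 27, remainder 7
⌊23/7⌋ = 3, remainder 2
⌊7/2⌋ = 3, remainder 1
⌊2/1⌋ = 2, remainder 0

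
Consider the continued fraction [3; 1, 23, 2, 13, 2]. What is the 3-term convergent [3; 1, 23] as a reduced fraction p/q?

Start with 23.
1 + 1/(23/1) = 1 + 1/23 = 24/23
3 + 1/(24/23) = 3 + 23/24 = 95/24

95/24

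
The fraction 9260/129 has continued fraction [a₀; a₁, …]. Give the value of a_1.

⌊9260/129⌋ = 71, remainder 101
⌊129/101⌋ = 1, remainder 28

1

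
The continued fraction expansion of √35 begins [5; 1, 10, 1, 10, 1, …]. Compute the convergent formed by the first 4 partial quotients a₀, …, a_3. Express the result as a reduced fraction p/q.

Start with 1.
10 + 1/(1/1) = 10 + 1/1 = 11/1
1 + 1/(11/1) = 1 + 1/11 = 12/11
5 + 1/(12/11) = 5 + 11/12 = 71/12

71/12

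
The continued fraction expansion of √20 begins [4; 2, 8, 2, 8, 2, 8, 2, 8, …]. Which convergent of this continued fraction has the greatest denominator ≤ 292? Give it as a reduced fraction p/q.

a_0 = 4: 4/1  (≤ bound)
a_1 = 2: 9/2  (≤ bound)
a_2 = 8: 76/17  (≤ bound)
a_3 = 2: 161/36  (≤ bound)
a_4 = 8: 1364/305  (> 292, stop)

161/36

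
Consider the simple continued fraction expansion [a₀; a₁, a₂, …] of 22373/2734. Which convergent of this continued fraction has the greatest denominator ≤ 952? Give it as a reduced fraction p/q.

List convergents until the denominator exceeds the bound:
a_0 = 8: 8/1  (≤ bound)
a_1 = 5: 41/5  (≤ bound)
a_2 = 2: 90/11  (≤ bound)
a_3 = 5: 491/60  (≤ bound)
a_4 = 3: 1563/191  (≤ bound)
a_5 = 14: 22373/2734  (> 952, stop)

1563/191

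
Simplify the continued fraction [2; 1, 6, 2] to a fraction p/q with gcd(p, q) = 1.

a_0 = 2: 2/1
a_1 = 1: 3/1
a_2 = 6: 20/7
a_3 = 2: 43/15

43/15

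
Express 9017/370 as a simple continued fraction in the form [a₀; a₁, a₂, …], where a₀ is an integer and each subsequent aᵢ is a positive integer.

9017 = 24·370 + 137, so a_0 = 24
370 = 2·137 + 96, so a_1 = 2
137 = 1·96 + 41, so a_2 = 1
96 = 2·41 + 14, so a_3 = 2
41 = 2·14 + 13, so a_4 = 2
14 = 1·13 + 1, so a_5 = 1
13 = 13·1 + 0, so a_6 = 13

[24; 2, 1, 2, 2, 1, 13]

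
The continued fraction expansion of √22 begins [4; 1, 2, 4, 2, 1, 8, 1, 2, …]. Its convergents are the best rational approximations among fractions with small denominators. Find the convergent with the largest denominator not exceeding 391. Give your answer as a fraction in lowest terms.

a_0 = 4: 4/1  (≤ bound)
a_1 = 1: 5/1  (≤ bound)
a_2 = 2: 14/3  (≤ bound)
a_3 = 4: 61/13  (≤ bound)
a_4 = 2: 136/29  (≤ bound)
a_5 = 1: 197/42  (≤ bound)
a_6 = 8: 1712/365  (≤ bound)
a_7 = 1: 1909/407  (> 391, stop)

1712/365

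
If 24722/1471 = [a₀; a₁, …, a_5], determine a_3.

Apply division with remainder until the remainder is 0:
⌊24722/1471⌋ = 16, remainder 1186
⌊1471/1186⌋ = 1, remainder 285
⌊1186/285⌋ = 4, remainder 46
⌊285/46⌋ = 6, remainder 9

6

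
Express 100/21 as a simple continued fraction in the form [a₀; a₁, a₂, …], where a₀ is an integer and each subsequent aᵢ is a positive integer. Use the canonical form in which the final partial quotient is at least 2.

Repeatedly divide and take the remainder:
100 ÷ 21 → quotient 4, remainder 16
21 ÷ 16 → quotient 1, remainder 5
16 ÷ 5 → quotient 3, remainder 1
5 ÷ 1 → quotient 5, remainder 0

[4; 1, 3, 5]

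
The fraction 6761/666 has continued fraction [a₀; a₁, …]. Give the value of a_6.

Run the Euclidean algorithm, recording each quotient:
6761 = 10·666 + 101, so a_0 = 10
666 = 6·101 + 60, so a_1 = 6
101 = 1·60 + 41, so a_2 = 1
60 = 1·41 + 19, so a_3 = 1
41 = 2·19 + 3, so a_4 = 2
19 = 6·3 + 1, so a_5 = 6
3 = 3·1 + 0, so a_6 = 3

3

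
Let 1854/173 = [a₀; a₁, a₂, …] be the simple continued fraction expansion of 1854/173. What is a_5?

7

Apply division with remainder until the remainder is 0:
1854 ÷ 173 → quotient 10, remainder 124
173 ÷ 124 → quotient 1, remainder 49
124 ÷ 49 → quotient 2, remainder 26
49 ÷ 26 → quotient 1, remainder 23
26 ÷ 23 → quotient 1, remainder 3
23 ÷ 3 → quotient 7, remainder 2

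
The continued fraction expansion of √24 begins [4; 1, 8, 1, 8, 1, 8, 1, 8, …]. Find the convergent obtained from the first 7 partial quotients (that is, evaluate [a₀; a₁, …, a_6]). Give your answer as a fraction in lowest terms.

Start with 8.
1 + 1/(8/1) = 1 + 1/8 = 9/8
8 + 1/(9/8) = 8 + 8/9 = 80/9
1 + 1/(80/9) = 1 + 9/80 = 89/80
8 + 1/(89/80) = 8 + 80/89 = 792/89
1 + 1/(792/89) = 1 + 89/792 = 881/792
4 + 1/(881/792) = 4 + 792/881 = 4316/881

4316/881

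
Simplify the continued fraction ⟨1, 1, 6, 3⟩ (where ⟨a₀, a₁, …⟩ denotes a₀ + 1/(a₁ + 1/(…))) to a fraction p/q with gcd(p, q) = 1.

Collapse the nested fraction from the inside out:
Start with 3.
6 + 1/(3/1) = 6 + 1/3 = 19/3
1 + 1/(19/3) = 1 + 3/19 = 22/19
1 + 1/(22/19) = 1 + 19/22 = 41/22

41/22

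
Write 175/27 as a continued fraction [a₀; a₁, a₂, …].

⌊175/27⌋ = 6, remainder 13
⌊27/13⌋ = 2, remainder 1
⌊13/1⌋ = 13, remainder 0

[6; 2, 13]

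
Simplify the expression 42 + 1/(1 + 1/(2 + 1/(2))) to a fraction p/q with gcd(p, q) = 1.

299/7

Collapse the nested fraction from the inside out:
Start with 2.
2 + 1/(2/1) = 2 + 1/2 = 5/2
1 + 1/(5/2) = 1 + 2/5 = 7/5
42 + 1/(7/5) = 42 + 5/7 = 299/7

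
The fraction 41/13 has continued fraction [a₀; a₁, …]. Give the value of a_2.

2

⌊41/13⌋ = 3, remainder 2
⌊13/2⌋ = 6, remainder 1
⌊2/1⌋ = 2, remainder 0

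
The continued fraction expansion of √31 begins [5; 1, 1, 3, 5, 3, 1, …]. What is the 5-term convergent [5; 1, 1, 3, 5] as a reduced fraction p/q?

206/37

Start with 5.
3 + 1/(5/1) = 3 + 1/5 = 16/5
1 + 1/(16/5) = 1 + 5/16 = 21/16
1 + 1/(21/16) = 1 + 16/21 = 37/21
5 + 1/(37/21) = 5 + 21/37 = 206/37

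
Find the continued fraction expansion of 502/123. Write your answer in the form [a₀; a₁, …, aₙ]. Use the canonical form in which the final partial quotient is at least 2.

Run the Euclidean algorithm, recording each quotient:
⌊502/123⌋ = 4, remainder 10
⌊123/10⌋ = 12, remainder 3
⌊10/3⌋ = 3, remainder 1
⌊3/1⌋ = 3, remainder 0

[4; 12, 3, 3]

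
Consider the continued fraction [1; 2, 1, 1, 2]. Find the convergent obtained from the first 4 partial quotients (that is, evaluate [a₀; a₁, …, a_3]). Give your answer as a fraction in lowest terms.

7/5

Start with 1.
1 + 1/(1/1) = 1 + 1/1 = 2/1
2 + 1/(2/1) = 2 + 1/2 = 5/2
1 + 1/(5/2) = 1 + 2/5 = 7/5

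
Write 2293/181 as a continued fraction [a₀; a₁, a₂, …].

[12; 1, 2, 60]

Repeatedly divide and take the remainder:
2293 ÷ 181 → quotient 12, remainder 121
181 ÷ 121 → quotient 1, remainder 60
121 ÷ 60 → quotient 2, remainder 1
60 ÷ 1 → quotient 60, remainder 0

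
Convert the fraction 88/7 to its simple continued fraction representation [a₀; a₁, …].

Repeatedly divide and take the remainder:
⌊88/7⌋ = 12, remainder 4
⌊7/4⌋ = 1, remainder 3
⌊4/3⌋ = 1, remainder 1
⌊3/1⌋ = 3, remainder 0

[12; 1, 1, 3]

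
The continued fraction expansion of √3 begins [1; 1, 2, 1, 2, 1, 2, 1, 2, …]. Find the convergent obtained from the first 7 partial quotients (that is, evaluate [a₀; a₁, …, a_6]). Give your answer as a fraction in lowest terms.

71/41

a_0 = 1: 1/1
a_1 = 1: 2/1
a_2 = 2: 5/3
a_3 = 1: 7/4
a_4 = 2: 19/11
a_5 = 1: 26/15
a_6 = 2: 71/41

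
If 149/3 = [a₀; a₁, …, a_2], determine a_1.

Repeatedly divide and take the remainder:
149 ÷ 3 → quotient 49, remainder 2
3 ÷ 2 → quotient 1, remainder 1

1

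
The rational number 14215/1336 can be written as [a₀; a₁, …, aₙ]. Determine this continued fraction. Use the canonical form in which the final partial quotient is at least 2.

[10; 1, 1, 1, 3, 2, 53]

14215 ÷ 1336 → quotient 10, remainder 855
1336 ÷ 855 → quotient 1, remainder 481
855 ÷ 481 → quotient 1, remainder 374
481 ÷ 374 → quotient 1, remainder 107
374 ÷ 107 → quotient 3, remainder 53
107 ÷ 53 → quotient 2, remainder 1
53 ÷ 1 → quotient 53, remainder 0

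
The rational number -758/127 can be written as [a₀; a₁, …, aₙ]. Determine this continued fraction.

-758 ÷ 127 → quotient -6, remainder 4
127 ÷ 4 → quotient 31, remainder 3
4 ÷ 3 → quotient 1, remainder 1
3 ÷ 1 → quotient 3, remainder 0

[-6; 31, 1, 3]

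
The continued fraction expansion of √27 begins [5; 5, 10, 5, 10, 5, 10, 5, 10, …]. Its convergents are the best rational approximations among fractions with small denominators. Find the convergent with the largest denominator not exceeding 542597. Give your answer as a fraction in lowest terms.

716035/137801

a_0 = 5: 5/1  (≤ bound)
a_1 = 5: 26/5  (≤ bound)
a_2 = 10: 265/51  (≤ bound)
a_3 = 5: 1351/260  (≤ bound)
a_4 = 10: 13775/2651  (≤ bound)
a_5 = 5: 70226/13515  (≤ bound)
a_6 = 10: 716035/137801  (≤ bound)
a_7 = 5: 3650401/702520  (> 542597, stop)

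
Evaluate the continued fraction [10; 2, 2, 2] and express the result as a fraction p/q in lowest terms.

125/12

Collapse the nested fraction from the inside out:
Start with 2.
2 + 1/(2/1) = 2 + 1/2 = 5/2
2 + 1/(5/2) = 2 + 2/5 = 12/5
10 + 1/(12/5) = 10 + 5/12 = 125/12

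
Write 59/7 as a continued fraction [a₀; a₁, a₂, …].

59 = 8·7 + 3, so a_0 = 8
7 = 2·3 + 1, so a_1 = 2
3 = 3·1 + 0, so a_2 = 3

[8; 2, 3]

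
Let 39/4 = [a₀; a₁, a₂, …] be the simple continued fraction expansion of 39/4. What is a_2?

3

Repeatedly divide and take the remainder:
39 = 9·4 + 3, so a_0 = 9
4 = 1·3 + 1, so a_1 = 1
3 = 3·1 + 0, so a_2 = 3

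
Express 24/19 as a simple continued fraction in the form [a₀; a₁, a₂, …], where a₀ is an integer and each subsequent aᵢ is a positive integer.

Apply division with remainder until the remainder is 0:
24 = 1·19 + 5, so a_0 = 1
19 = 3·5 + 4, so a_1 = 3
5 = 1·4 + 1, so a_2 = 1
4 = 4·1 + 0, so a_3 = 4

[1; 3, 1, 4]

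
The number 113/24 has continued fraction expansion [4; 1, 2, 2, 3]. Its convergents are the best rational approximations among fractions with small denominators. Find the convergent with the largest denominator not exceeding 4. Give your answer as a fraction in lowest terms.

14/3

List convergents until the denominator exceeds the bound:
a_0 = 4: 4/1  (≤ bound)
a_1 = 1: 5/1  (≤ bound)
a_2 = 2: 14/3  (≤ bound)
a_3 = 2: 33/7  (> 4, stop)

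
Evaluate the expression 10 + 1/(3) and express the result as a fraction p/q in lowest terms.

Start with 3.
10 + 1/(3/1) = 10 + 1/3 = 31/3

31/3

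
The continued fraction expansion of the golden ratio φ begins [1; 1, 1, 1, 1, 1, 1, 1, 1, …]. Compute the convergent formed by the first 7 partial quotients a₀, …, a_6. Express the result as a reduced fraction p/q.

Start with 1.
1 + 1/(1/1) = 1 + 1/1 = 2/1
1 + 1/(2/1) = 1 + 1/2 = 3/2
1 + 1/(3/2) = 1 + 2/3 = 5/3
1 + 1/(5/3) = 1 + 3/5 = 8/5
1 + 1/(8/5) = 1 + 5/8 = 13/8
1 + 1/(13/8) = 1 + 8/13 = 21/13

21/13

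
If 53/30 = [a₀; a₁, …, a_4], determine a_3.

Repeatedly divide and take the remainder:
53 ÷ 30 → quotient 1, remainder 23
30 ÷ 23 → quotient 1, remainder 7
23 ÷ 7 → quotient 3, remainder 2
7 ÷ 2 → quotient 3, remainder 1

3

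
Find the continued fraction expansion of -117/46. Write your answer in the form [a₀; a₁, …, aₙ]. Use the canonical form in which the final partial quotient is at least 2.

[-3; 2, 5, 4]

Run the Euclidean algorithm, recording each quotient:
-117 ÷ 46 → quotient -3, remainder 21
46 ÷ 21 → quotient 2, remainder 4
21 ÷ 4 → quotient 5, remainder 1
4 ÷ 1 → quotient 4, remainder 0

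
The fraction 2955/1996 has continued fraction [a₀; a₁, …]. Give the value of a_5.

1

⌊2955/1996⌋ = 1, remainder 959
⌊1996/959⌋ = 2, remainder 78
⌊959/78⌋ = 12, remainder 23
⌊78/23⌋ = 3, remainder 9
⌊23/9⌋ = 2, remainder 5
⌊9/5⌋ = 1, remainder 4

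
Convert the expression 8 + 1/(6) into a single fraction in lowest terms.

49/6

Starting at the tail and folding back:
Start with 6.
8 + 1/(6/1) = 8 + 1/6 = 49/6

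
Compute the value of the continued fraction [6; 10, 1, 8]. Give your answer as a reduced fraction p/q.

Start with 8.
1 + 1/(8/1) = 1 + 1/8 = 9/8
10 + 1/(9/8) = 10 + 8/9 = 98/9
6 + 1/(98/9) = 6 + 9/98 = 597/98

597/98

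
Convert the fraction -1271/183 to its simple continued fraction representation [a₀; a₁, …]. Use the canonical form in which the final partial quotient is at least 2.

-1271 = -7·183 + 10, so a_0 = -7
183 = 18·10 + 3, so a_1 = 18
10 = 3·3 + 1, so a_2 = 3
3 = 3·1 + 0, so a_3 = 3

[-7; 18, 3, 3]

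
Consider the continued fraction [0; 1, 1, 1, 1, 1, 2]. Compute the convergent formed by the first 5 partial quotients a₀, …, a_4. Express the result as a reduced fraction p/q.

3/5

Use the convergent recurrence hₖ = aₖ·hₖ₋₁ + hₖ₋₂ (and likewise for the denominators kₖ):
a_0 = 0: 0/1
a_1 = 1: 1/1
a_2 = 1: 1/2
a_3 = 1: 2/3
a_4 = 1: 3/5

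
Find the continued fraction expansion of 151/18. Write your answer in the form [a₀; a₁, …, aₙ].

[8; 2, 1, 1, 3]

Repeatedly divide and take the remainder:
151 ÷ 18 → quotient 8, remainder 7
18 ÷ 7 → quotient 2, remainder 4
7 ÷ 4 → quotient 1, remainder 3
4 ÷ 3 → quotient 1, remainder 1
3 ÷ 1 → quotient 3, remainder 0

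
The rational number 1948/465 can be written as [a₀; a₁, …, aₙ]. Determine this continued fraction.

Repeatedly divide and take the remainder:
⌊1948/465⌋ = 4, remainder 88
⌊465/88⌋ = 5, remainder 25
⌊88/25⌋ = 3, remainder 13
⌊25/13⌋ = 1, remainder 12
⌊13/12⌋ = 1, remainder 1
⌊12/1⌋ = 12, remainder 0

[4; 5, 3, 1, 1, 12]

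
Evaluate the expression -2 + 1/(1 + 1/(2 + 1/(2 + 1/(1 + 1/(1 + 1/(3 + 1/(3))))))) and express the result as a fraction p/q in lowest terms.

-259/200

Build up convergents one term at a time:
a_0 = -2: -2/1
a_1 = 1: -1/1
a_2 = 2: -4/3
a_3 = 2: -9/7
a_4 = 1: -13/10
a_5 = 1: -22/17
a_6 = 3: -79/61
a_7 = 3: -259/200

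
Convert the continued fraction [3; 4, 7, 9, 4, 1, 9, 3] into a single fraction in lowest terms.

133482/41179

a_0 = 3: 3/1
a_1 = 4: 13/4
a_2 = 7: 94/29
a_3 = 9: 859/265
a_4 = 4: 3530/1089
a_5 = 1: 4389/1354
a_6 = 9: 43031/13275
a_7 = 3: 133482/41179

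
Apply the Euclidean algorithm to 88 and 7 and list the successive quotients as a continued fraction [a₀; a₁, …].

[12; 1, 1, 3]

Repeatedly divide and take the remainder:
88 = 12·7 + 4, so a_0 = 12
7 = 1·4 + 3, so a_1 = 1
4 = 1·3 + 1, so a_2 = 1
3 = 3·1 + 0, so a_3 = 3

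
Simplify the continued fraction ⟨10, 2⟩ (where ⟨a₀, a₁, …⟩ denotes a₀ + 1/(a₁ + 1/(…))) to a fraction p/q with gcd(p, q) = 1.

21/2

Build up convergents one term at a time:
a_0 = 10: 10/1
a_1 = 2: 21/2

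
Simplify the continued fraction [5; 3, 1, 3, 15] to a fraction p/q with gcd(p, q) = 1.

Starting at the tail and folding back:
Start with 15.
3 + 1/(15/1) = 3 + 1/15 = 46/15
1 + 1/(46/15) = 1 + 15/46 = 61/46
3 + 1/(61/46) = 3 + 46/61 = 229/61
5 + 1/(229/61) = 5 + 61/229 = 1206/229

1206/229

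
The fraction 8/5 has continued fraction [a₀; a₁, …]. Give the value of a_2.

Apply division with remainder until the remainder is 0:
8 ÷ 5 → quotient 1, remainder 3
5 ÷ 3 → quotient 1, remainder 2
3 ÷ 2 → quotient 1, remainder 1

1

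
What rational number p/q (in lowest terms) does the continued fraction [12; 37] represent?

Use the convergent recurrence hₖ = aₖ·hₖ₋₁ + hₖ₋₂ (and likewise for the denominators kₖ):
a_0 = 12: 12/1
a_1 = 37: 445/37

445/37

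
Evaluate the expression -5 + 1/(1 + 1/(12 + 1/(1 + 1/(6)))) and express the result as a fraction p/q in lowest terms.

-395/97

Starting at the tail and folding back:
Start with 6.
1 + 1/(6/1) = 1 + 1/6 = 7/6
12 + 1/(7/6) = 12 + 6/7 = 90/7
1 + 1/(90/7) = 1 + 7/90 = 97/90
-5 + 1/(97/90) = -5 + 90/97 = -395/97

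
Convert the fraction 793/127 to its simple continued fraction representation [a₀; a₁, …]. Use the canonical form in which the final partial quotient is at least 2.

793 = 6·127 + 31, so a_0 = 6
127 = 4·31 + 3, so a_1 = 4
31 = 10·3 + 1, so a_2 = 10
3 = 3·1 + 0, so a_3 = 3

[6; 4, 10, 3]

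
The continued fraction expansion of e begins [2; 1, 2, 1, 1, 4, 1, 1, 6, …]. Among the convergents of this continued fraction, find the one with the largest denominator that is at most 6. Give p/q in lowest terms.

a_0 = 2: 2/1  (≤ bound)
a_1 = 1: 3/1  (≤ bound)
a_2 = 2: 8/3  (≤ bound)
a_3 = 1: 11/4  (≤ bound)
a_4 = 1: 19/7  (> 6, stop)

11/4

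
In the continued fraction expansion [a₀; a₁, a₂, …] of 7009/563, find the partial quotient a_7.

3

7009 ÷ 563 → quotient 12, remainder 253
563 ÷ 253 → quotient 2, remainder 57
253 ÷ 57 → quotient 4, remainder 25
57 ÷ 25 → quotient 2, remainder 7
25 ÷ 7 → quotient 3, remainder 4
7 ÷ 4 → quotient 1, remainder 3
4 ÷ 3 → quotient 1, remainder 1
3 ÷ 1 → quotient 3, remainder 0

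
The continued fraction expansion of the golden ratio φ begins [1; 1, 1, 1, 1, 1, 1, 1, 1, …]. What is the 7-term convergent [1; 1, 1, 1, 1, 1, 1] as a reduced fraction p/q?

21/13

Start with 1.
1 + 1/(1/1) = 1 + 1/1 = 2/1
1 + 1/(2/1) = 1 + 1/2 = 3/2
1 + 1/(3/2) = 1 + 2/3 = 5/3
1 + 1/(5/3) = 1 + 3/5 = 8/5
1 + 1/(8/5) = 1 + 5/8 = 13/8
1 + 1/(13/8) = 1 + 8/13 = 21/13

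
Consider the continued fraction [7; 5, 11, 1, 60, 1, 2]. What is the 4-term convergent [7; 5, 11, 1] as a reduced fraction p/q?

Start with 1.
11 + 1/(1/1) = 11 + 1/1 = 12/1
5 + 1/(12/1) = 5 + 1/12 = 61/12
7 + 1/(61/12) = 7 + 12/61 = 439/61

439/61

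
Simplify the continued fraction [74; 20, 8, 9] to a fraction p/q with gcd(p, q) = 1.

Use the convergent recurrence hₖ = aₖ·hₖ₋₁ + hₖ₋₂ (and likewise for the denominators kₖ):
a_0 = 74: 74/1
a_1 = 20: 1481/20
a_2 = 8: 11922/161
a_3 = 9: 108779/1469

108779/1469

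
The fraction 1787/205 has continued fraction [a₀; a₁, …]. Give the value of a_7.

3

Run the Euclidean algorithm, recording each quotient:
⌊1787/205⌋ = 8, remainder 147
⌊205/147⌋ = 1, remainder 58
⌊147/58⌋ = 2, remainder 31
⌊58/31⌋ = 1, remainder 27
⌊31/27⌋ = 1, remainder 4
⌊27/4⌋ = 6, remainder 3
⌊4/3⌋ = 1, remainder 1
⌊3/1⌋ = 3, remainder 0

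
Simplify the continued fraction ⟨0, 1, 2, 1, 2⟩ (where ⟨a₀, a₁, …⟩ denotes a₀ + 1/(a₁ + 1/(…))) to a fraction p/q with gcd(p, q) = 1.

a_0 = 0: 0/1
a_1 = 1: 1/1
a_2 = 2: 2/3
a_3 = 1: 3/4
a_4 = 2: 8/11

8/11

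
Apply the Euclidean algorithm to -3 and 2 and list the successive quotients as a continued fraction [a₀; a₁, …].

-3 = -2·2 + 1, so a_0 = -2
2 = 2·1 + 0, so a_1 = 2

[-2; 2]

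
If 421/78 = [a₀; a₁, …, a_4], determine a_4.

421 = 5·78 + 31, so a_0 = 5
78 = 2·31 + 16, so a_1 = 2
31 = 1·16 + 15, so a_2 = 1
16 = 1·15 + 1, so a_3 = 1
15 = 15·1 + 0, so a_4 = 15

15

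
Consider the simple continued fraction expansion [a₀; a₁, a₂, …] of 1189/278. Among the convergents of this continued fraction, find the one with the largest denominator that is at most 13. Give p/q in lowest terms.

47/11

List convergents until the denominator exceeds the bound:
a_0 = 4: 4/1  (≤ bound)
a_1 = 3: 13/3  (≤ bound)
a_2 = 1: 17/4  (≤ bound)
a_3 = 1: 30/7  (≤ bound)
a_4 = 1: 47/11  (≤ bound)
a_5 = 1: 77/18  (> 13, stop)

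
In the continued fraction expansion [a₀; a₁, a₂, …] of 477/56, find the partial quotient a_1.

1

477 = 8·56 + 29, so a_0 = 8
56 = 1·29 + 27, so a_1 = 1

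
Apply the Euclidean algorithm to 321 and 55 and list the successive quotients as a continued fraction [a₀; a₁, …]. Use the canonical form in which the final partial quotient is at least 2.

321 = 5·55 + 46, so a_0 = 5
55 = 1·46 + 9, so a_1 = 1
46 = 5·9 + 1, so a_2 = 5
9 = 9·1 + 0, so a_3 = 9

[5; 1, 5, 9]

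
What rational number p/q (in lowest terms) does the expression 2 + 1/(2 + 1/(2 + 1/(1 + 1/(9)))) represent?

165/68

a_0 = 2: 2/1
a_1 = 2: 5/2
a_2 = 2: 12/5
a_3 = 1: 17/7
a_4 = 9: 165/68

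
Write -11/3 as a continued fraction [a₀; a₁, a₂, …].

[-4; 3]

⌊-11/3⌋ = -4, remainder 1
⌊3/1⌋ = 3, remainder 0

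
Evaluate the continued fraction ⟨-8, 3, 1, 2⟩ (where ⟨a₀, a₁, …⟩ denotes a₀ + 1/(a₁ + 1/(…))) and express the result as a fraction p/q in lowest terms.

-85/11

Starting at the tail and folding back:
Start with 2.
1 + 1/(2/1) = 1 + 1/2 = 3/2
3 + 1/(3/2) = 3 + 2/3 = 11/3
-8 + 1/(11/3) = -8 + 3/11 = -85/11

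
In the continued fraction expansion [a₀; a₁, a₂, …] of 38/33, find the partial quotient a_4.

2

38 ÷ 33 → quotient 1, remainder 5
33 ÷ 5 → quotient 6, remainder 3
5 ÷ 3 → quotient 1, remainder 2
3 ÷ 2 → quotient 1, remainder 1
2 ÷ 1 → quotient 2, remainder 0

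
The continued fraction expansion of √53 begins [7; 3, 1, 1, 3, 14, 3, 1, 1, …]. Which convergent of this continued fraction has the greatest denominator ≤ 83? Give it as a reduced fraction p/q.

List convergents until the denominator exceeds the bound:
a_0 = 7: 7/1  (≤ bound)
a_1 = 3: 22/3  (≤ bound)
a_2 = 1: 29/4  (≤ bound)
a_3 = 1: 51/7  (≤ bound)
a_4 = 3: 182/25  (≤ bound)
a_5 = 14: 2599/357  (> 83, stop)

182/25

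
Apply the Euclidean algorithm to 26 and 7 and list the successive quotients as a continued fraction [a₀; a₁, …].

[3; 1, 2, 2]

26 = 3·7 + 5, so a_0 = 3
7 = 1·5 + 2, so a_1 = 1
5 = 2·2 + 1, so a_2 = 2
2 = 2·1 + 0, so a_3 = 2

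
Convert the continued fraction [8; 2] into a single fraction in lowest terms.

17/2

Start with 2.
8 + 1/(2/1) = 8 + 1/2 = 17/2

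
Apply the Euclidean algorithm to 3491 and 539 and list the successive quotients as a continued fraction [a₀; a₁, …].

Repeatedly divide and take the remainder:
⌊3491/539⌋ = 6, remainder 257
⌊539/257⌋ = 2, remainder 25
⌊257/25⌋ = 10, remainder 7
⌊25/7⌋ = 3, remainder 4
⌊7/4⌋ = 1, remainder 3
⌊4/3⌋ = 1, remainder 1
⌊3/1⌋ = 3, remainder 0

[6; 2, 10, 3, 1, 1, 3]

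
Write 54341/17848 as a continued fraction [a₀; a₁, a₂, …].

⌊54341/17848⌋ = 3, remainder 797
⌊17848/797⌋ = 22, remainder 314
⌊797/314⌋ = 2, remainder 169
⌊314/169⌋ = 1, remainder 145
⌊169/145⌋ = 1, remainder 24
⌊145/24⌋ = 6, remainder 1
⌊24/1⌋ = 24, remainder 0

[3; 22, 2, 1, 1, 6, 24]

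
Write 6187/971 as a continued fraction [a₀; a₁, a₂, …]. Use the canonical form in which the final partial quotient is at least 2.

[6; 2, 1, 2, 4, 2, 12]

Run the Euclidean algorithm, recording each quotient:
6187 = 6·971 + 361, so a_0 = 6
971 = 2·361 + 249, so a_1 = 2
361 = 1·249 + 112, so a_2 = 1
249 = 2·112 + 25, so a_3 = 2
112 = 4·25 + 12, so a_4 = 4
25 = 2·12 + 1, so a_5 = 2
12 = 12·1 + 0, so a_6 = 12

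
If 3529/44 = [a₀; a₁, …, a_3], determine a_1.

4

3529 ÷ 44 → quotient 80, remainder 9
44 ÷ 9 → quotient 4, remainder 8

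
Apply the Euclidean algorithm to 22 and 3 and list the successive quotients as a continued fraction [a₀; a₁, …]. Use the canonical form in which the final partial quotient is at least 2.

[7; 3]

Repeatedly divide and take the remainder:
22 = 7·3 + 1, so a_0 = 7
3 = 3·1 + 0, so a_1 = 3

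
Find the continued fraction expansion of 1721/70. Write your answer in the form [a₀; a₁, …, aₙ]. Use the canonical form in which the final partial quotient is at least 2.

[24; 1, 1, 2, 2, 2, 2]

Apply division with remainder until the remainder is 0:
1721 ÷ 70 → quotient 24, remainder 41
70 ÷ 41 → quotient 1, remainder 29
41 ÷ 29 → quotient 1, remainder 12
29 ÷ 12 → quotient 2, remainder 5
12 ÷ 5 → quotient 2, remainder 2
5 ÷ 2 → quotient 2, remainder 1
2 ÷ 1 → quotient 2, remainder 0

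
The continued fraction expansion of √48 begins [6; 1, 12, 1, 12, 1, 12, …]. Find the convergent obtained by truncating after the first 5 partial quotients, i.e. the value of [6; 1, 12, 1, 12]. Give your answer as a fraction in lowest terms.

Work from the innermost term outward:
Start with 12.
1 + 1/(12/1) = 1 + 1/12 = 13/12
12 + 1/(13/12) = 12 + 12/13 = 168/13
1 + 1/(168/13) = 1 + 13/168 = 181/168
6 + 1/(181/168) = 6 + 168/181 = 1254/181

1254/181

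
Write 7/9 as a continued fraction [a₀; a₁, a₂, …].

[0; 1, 3, 2]

7 ÷ 9 → quotient 0, remainder 7
9 ÷ 7 → quotient 1, remainder 2
7 ÷ 2 → quotient 3, remainder 1
2 ÷ 1 → quotient 2, remainder 0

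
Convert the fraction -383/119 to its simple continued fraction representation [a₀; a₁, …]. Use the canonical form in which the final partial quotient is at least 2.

Run the Euclidean algorithm, recording each quotient:
-383 = -4·119 + 93, so a_0 = -4
119 = 1·93 + 26, so a_1 = 1
93 = 3·26 + 15, so a_2 = 3
26 = 1·15 + 11, so a_3 = 1
15 = 1·11 + 4, so a_4 = 1
11 = 2·4 + 3, so a_5 = 2
4 = 1·3 + 1, so a_6 = 1
3 = 3·1 + 0, so a_7 = 3

[-4; 1, 3, 1, 1, 2, 1, 3]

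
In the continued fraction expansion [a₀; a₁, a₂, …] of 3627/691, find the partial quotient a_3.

3

Run the Euclidean algorithm, recording each quotient:
⌊3627/691⌋ = 5, remainder 172
⌊691/172⌋ = 4, remainder 3
⌊172/3⌋ = 57, remainder 1
⌊3/1⌋ = 3, remainder 0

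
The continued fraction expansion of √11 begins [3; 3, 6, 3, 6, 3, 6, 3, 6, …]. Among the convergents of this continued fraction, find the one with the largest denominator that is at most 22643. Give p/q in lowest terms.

a_0 = 3: 3/1  (≤ bound)
a_1 = 3: 10/3  (≤ bound)
a_2 = 6: 63/19  (≤ bound)
a_3 = 3: 199/60  (≤ bound)
a_4 = 6: 1257/379  (≤ bound)
a_5 = 3: 3970/1197  (≤ bound)
a_6 = 6: 25077/7561  (≤ bound)
a_7 = 3: 79201/23880  (> 22643, stop)

25077/7561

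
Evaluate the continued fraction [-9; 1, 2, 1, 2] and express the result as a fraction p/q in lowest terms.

-91/11

Work from the innermost term outward:
Start with 2.
1 + 1/(2/1) = 1 + 1/2 = 3/2
2 + 1/(3/2) = 2 + 2/3 = 8/3
1 + 1/(8/3) = 1 + 3/8 = 11/8
-9 + 1/(11/8) = -9 + 8/11 = -91/11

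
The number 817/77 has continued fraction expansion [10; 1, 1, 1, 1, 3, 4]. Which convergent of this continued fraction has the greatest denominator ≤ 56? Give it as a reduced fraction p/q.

191/18

List convergents until the denominator exceeds the bound:
a_0 = 10: 10/1  (≤ bound)
a_1 = 1: 11/1  (≤ bound)
a_2 = 1: 21/2  (≤ bound)
a_3 = 1: 32/3  (≤ bound)
a_4 = 1: 53/5  (≤ bound)
a_5 = 3: 191/18  (≤ bound)
a_6 = 4: 817/77  (> 56, stop)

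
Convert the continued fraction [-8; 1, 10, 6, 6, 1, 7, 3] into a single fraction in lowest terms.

-83650/11799

a_0 = -8: -8/1
a_1 = 1: -7/1
a_2 = 10: -78/11
a_3 = 6: -475/67
a_4 = 6: -2928/413
a_5 = 1: -3403/480
a_6 = 7: -26749/3773
a_7 = 3: -83650/11799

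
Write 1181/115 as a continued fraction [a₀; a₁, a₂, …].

Repeatedly divide and take the remainder:
1181 ÷ 115 → quotient 10, remainder 31
115 ÷ 31 → quotient 3, remainder 22
31 ÷ 22 → quotient 1, remainder 9
22 ÷ 9 → quotient 2, remainder 4
9 ÷ 4 → quotient 2, remainder 1
4 ÷ 1 → quotient 4, remainder 0

[10; 3, 1, 2, 2, 4]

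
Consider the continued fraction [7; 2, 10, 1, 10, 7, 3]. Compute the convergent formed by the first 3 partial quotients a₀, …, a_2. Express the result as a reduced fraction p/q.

157/21

Use the convergent recurrence hₖ = aₖ·hₖ₋₁ + hₖ₋₂ (and likewise for the denominators kₖ):
a_0 = 7: 7/1
a_1 = 2: 15/2
a_2 = 10: 157/21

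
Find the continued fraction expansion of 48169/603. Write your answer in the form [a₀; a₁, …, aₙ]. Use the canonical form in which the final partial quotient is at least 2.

48169 ÷ 603 → quotient 79, remainder 532
603 ÷ 532 → quotient 1, remainder 71
532 ÷ 71 → quotient 7, remainder 35
71 ÷ 35 → quotient 2, remainder 1
35 ÷ 1 → quotient 35, remainder 0

[79; 1, 7, 2, 35]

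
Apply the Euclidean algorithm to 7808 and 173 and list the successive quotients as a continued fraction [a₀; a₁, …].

[45; 7, 1, 1, 11]

7808 = 45·173 + 23, so a_0 = 45
173 = 7·23 + 12, so a_1 = 7
23 = 1·12 + 11, so a_2 = 1
12 = 1·11 + 1, so a_3 = 1
11 = 11·1 + 0, so a_4 = 11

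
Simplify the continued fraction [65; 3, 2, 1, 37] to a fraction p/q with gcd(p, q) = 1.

24618/377

Build up convergents one term at a time:
a_0 = 65: 65/1
a_1 = 3: 196/3
a_2 = 2: 457/7
a_3 = 1: 653/10
a_4 = 37: 24618/377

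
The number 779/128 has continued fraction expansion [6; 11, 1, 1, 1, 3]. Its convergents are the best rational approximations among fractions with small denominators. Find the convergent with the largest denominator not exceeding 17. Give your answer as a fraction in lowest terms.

a_0 = 6: 6/1  (≤ bound)
a_1 = 11: 67/11  (≤ bound)
a_2 = 1: 73/12  (≤ bound)
a_3 = 1: 140/23  (> 17, stop)

73/12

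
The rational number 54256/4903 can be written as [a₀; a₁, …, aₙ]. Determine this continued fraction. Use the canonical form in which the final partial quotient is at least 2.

[11; 15, 5, 1, 1, 3, 8]

54256 = 11·4903 + 323, so a_0 = 11
4903 = 15·323 + 58, so a_1 = 15
323 = 5·58 + 33, so a_2 = 5
58 = 1·33 + 25, so a_3 = 1
33 = 1·25 + 8, so a_4 = 1
25 = 3·8 + 1, so a_5 = 3
8 = 8·1 + 0, so a_6 = 8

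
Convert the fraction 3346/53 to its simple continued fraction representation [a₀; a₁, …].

Run the Euclidean algorithm, recording each quotient:
3346 ÷ 53 → quotient 63, remainder 7
53 ÷ 7 → quotient 7, remainder 4
7 ÷ 4 → quotient 1, remainder 3
4 ÷ 3 → quotient 1, remainder 1
3 ÷ 1 → quotient 3, remainder 0

[63; 7, 1, 1, 3]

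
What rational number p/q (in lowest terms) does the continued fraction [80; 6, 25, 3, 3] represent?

122493/1528

Compute successive convergents:
a_0 = 80: 80/1
a_1 = 6: 481/6
a_2 = 25: 12105/151
a_3 = 3: 36796/459
a_4 = 3: 122493/1528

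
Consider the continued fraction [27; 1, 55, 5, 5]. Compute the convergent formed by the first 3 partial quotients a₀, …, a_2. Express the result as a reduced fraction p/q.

a_0 = 27: 27/1
a_1 = 1: 28/1
a_2 = 55: 1567/56

1567/56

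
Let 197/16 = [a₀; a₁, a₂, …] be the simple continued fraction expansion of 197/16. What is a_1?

3

Apply division with remainder until the remainder is 0:
⌊197/16⌋ = 12, remainder 5
⌊16/5⌋ = 3, remainder 1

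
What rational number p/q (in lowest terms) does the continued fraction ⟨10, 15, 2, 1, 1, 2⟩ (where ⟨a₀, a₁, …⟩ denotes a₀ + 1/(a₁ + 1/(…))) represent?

2013/200

Start with 2.
1 + 1/(2/1) = 1 + 1/2 = 3/2
1 + 1/(3/2) = 1 + 2/3 = 5/3
2 + 1/(5/3) = 2 + 3/5 = 13/5
15 + 1/(13/5) = 15 + 5/13 = 200/13
10 + 1/(200/13) = 10 + 13/200 = 2013/200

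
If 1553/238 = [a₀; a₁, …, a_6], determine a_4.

1553 = 6·238 + 125, so a_0 = 6
238 = 1·125 + 113, so a_1 = 1
125 = 1·113 + 12, so a_2 = 1
113 = 9·12 + 5, so a_3 = 9
12 = 2·5 + 2, so a_4 = 2

2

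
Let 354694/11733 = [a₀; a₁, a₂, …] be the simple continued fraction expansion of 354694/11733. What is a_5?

⌊354694/11733⌋ = 30, remainder 2704
⌊11733/2704⌋ = 4, remainder 917
⌊2704/917⌋ = 2, remainder 870
⌊917/870⌋ = 1, remainder 47
⌊870/47⌋ = 18, remainder 24
⌊47/24⌋ = 1, remainder 23

1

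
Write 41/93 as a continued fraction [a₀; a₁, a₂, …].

[0; 2, 3, 1, 2, 1, 2]

Apply division with remainder until the remainder is 0:
⌊41/93⌋ = 0, remainder 41
⌊93/41⌋ = 2, remainder 11
⌊41/11⌋ = 3, remainder 8
⌊11/8⌋ = 1, remainder 3
⌊8/3⌋ = 2, remainder 2
⌊3/2⌋ = 1, remainder 1
⌊2/1⌋ = 2, remainder 0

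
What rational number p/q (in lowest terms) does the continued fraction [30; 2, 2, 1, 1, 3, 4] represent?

a_0 = 30: 30/1
a_1 = 2: 61/2
a_2 = 2: 152/5
a_3 = 1: 213/7
a_4 = 1: 365/12
a_5 = 3: 1308/43
a_6 = 4: 5597/184

5597/184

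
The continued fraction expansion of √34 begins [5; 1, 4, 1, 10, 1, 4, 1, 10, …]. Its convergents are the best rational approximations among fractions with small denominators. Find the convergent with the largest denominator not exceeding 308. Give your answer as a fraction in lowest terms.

414/71

List convergents until the denominator exceeds the bound:
a_0 = 5: 5/1  (≤ bound)
a_1 = 1: 6/1  (≤ bound)
a_2 = 4: 29/5  (≤ bound)
a_3 = 1: 35/6  (≤ bound)
a_4 = 10: 379/65  (≤ bound)
a_5 = 1: 414/71  (≤ bound)
a_6 = 4: 2035/349  (> 308, stop)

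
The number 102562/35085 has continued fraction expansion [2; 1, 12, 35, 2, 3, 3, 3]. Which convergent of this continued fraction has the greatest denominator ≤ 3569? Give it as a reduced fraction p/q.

a_0 = 2: 2/1  (≤ bound)
a_1 = 1: 3/1  (≤ bound)
a_2 = 12: 38/13  (≤ bound)
a_3 = 35: 1333/456  (≤ bound)
a_4 = 2: 2704/925  (≤ bound)
a_5 = 3: 9445/3231  (≤ bound)
a_6 = 3: 31039/10618  (> 3569, stop)

9445/3231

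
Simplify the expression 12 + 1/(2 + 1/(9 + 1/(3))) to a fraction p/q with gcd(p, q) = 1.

Collapse the nested fraction from the inside out:
Start with 3.
9 + 1/(3/1) = 9 + 1/3 = 28/3
2 + 1/(28/3) = 2 + 3/28 = 59/28
12 + 1/(59/28) = 12 + 28/59 = 736/59

736/59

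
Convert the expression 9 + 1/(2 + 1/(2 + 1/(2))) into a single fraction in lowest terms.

Work from the innermost term outward:
Start with 2.
2 + 1/(2/1) = 2 + 1/2 = 5/2
2 + 1/(5/2) = 2 + 2/5 = 12/5
9 + 1/(12/5) = 9 + 5/12 = 113/12

113/12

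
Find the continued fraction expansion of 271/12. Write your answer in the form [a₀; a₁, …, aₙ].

⌊271/12⌋ = 22, remainder 7
⌊12/7⌋ = 1, remainder 5
⌊7/5⌋ = 1, remainder 2
⌊5/2⌋ = 2, remainder 1
⌊2/1⌋ = 2, remainder 0

[22; 1, 1, 2, 2]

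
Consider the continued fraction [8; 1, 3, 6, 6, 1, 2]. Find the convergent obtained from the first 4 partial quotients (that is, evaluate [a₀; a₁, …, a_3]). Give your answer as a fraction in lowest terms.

Start with 6.
3 + 1/(6/1) = 3 + 1/6 = 19/6
1 + 1/(19/6) = 1 + 6/19 = 25/19
8 + 1/(25/19) = 8 + 19/25 = 219/25

219/25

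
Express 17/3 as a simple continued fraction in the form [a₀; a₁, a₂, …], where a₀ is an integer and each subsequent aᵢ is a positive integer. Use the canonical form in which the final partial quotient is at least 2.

17 = 5·3 + 2, so a_0 = 5
3 = 1·2 + 1, so a_1 = 1
2 = 2·1 + 0, so a_2 = 2

[5; 1, 2]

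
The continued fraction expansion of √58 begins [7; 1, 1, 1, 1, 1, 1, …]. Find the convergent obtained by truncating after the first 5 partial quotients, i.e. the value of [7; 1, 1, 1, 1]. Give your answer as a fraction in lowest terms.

Work from the innermost term outward:
Start with 1.
1 + 1/(1/1) = 1 + 1/1 = 2/1
1 + 1/(2/1) = 1 + 1/2 = 3/2
1 + 1/(3/2) = 1 + 2/3 = 5/3
7 + 1/(5/3) = 7 + 3/5 = 38/5

38/5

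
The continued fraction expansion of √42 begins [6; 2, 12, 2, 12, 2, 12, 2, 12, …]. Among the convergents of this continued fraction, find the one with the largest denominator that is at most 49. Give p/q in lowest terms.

a_0 = 6: 6/1  (≤ bound)
a_1 = 2: 13/2  (≤ bound)
a_2 = 12: 162/25  (≤ bound)
a_3 = 2: 337/52  (> 49, stop)

162/25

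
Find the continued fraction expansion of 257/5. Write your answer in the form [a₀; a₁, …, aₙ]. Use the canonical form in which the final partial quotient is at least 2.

257 ÷ 5 → quotient 51, remainder 2
5 ÷ 2 → quotient 2, remainder 1
2 ÷ 1 → quotient 2, remainder 0

[51; 2, 2]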